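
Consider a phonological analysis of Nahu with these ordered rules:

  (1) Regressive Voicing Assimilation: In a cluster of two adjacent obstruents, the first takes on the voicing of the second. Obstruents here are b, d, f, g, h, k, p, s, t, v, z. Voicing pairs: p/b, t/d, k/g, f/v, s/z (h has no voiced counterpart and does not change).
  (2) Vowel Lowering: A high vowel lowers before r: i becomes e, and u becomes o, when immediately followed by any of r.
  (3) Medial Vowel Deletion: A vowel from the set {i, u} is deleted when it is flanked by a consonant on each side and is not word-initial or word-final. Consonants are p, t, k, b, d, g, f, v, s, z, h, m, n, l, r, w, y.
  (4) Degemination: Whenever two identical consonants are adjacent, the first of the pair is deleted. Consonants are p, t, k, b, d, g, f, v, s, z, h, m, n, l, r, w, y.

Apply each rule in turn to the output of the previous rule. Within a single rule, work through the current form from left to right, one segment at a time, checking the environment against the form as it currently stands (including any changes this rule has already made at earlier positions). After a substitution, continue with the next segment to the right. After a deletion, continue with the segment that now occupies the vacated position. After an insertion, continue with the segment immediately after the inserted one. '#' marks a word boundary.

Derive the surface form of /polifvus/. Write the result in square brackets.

[polvs]

(1) Regressive Voicing Assimilation: [polifvus] → [polivvus]
(2) Vowel Lowering: no change — [polivvus]
(3) Medial Vowel Deletion: [polivvus] → [polvvs]
(4) Degemination: [polvvs] → [polvs]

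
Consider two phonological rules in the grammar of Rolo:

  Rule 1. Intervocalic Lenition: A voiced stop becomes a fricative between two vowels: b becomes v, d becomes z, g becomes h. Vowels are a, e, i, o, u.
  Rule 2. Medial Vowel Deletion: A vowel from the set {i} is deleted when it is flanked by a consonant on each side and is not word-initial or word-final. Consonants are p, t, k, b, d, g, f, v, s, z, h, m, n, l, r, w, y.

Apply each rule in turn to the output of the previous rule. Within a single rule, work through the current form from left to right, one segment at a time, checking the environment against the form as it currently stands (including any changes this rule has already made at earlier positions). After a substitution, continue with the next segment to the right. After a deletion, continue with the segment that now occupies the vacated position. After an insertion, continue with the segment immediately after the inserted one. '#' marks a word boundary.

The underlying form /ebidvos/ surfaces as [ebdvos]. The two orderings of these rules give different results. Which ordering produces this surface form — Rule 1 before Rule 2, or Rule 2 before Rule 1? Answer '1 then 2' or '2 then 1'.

Order 1 then 2:
  1 Intervocalic Lenition: [ebidvos] → [evidvos]
  2 Medial Vowel Deletion: [evidvos] → [evdvos]
  result: [evdvos]
Order 2 then 1:
  2 Medial Vowel Deletion: [ebidvos] → [ebdvos]
  1 Intervocalic Lenition: no change — [ebdvos]
  result: [ebdvos]

2 then 1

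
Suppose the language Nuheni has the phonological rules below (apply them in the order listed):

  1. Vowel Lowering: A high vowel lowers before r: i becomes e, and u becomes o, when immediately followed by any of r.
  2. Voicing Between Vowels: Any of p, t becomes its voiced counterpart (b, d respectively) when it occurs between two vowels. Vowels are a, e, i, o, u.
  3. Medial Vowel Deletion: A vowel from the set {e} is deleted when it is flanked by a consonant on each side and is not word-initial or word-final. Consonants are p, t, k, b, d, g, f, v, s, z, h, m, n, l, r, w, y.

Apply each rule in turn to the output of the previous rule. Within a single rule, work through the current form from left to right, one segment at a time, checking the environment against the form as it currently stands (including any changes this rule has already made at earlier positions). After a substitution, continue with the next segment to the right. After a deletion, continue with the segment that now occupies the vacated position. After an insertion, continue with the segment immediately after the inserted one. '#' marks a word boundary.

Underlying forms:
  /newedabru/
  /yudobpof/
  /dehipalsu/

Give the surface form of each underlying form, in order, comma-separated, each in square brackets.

[nwdabru], [yudobpof], [dhibalsu]

/newedabru/:
  1 Vowel Lowering: no change — [newedabru]
  2 Voicing Between Vowels: no change — [newedabru]
  3 Medial Vowel Deletion: [newedabru] → [nwdabru]
/yudobpof/:
  1 Vowel Lowering: no change — [yudobpof]
  2 Voicing Between Vowels: no change — [yudobpof]
  3 Medial Vowel Deletion: no change — [yudobpof]
/dehipalsu/:
  1 Vowel Lowering: no change — [dehipalsu]
  2 Voicing Between Vowels: [dehipalsu] → [dehibalsu]
  3 Medial Vowel Deletion: [dehibalsu] → [dhibalsu]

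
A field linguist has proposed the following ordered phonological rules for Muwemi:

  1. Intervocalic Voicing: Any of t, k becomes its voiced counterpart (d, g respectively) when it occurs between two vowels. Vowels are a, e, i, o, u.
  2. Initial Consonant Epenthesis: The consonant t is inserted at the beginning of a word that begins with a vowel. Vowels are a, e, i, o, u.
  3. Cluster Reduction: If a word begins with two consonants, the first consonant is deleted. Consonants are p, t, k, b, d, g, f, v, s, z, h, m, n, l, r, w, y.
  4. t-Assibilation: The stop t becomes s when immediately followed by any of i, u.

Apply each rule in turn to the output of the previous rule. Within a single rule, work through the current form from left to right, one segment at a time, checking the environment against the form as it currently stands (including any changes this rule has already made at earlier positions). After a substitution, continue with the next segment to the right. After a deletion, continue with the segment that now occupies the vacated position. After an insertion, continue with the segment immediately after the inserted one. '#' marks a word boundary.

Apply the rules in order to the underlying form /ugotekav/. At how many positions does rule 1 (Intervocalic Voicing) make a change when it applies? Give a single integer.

1 Intervocalic Voicing: [ugotekav] → [ugodegav]
2 Initial Consonant Epenthesis: [ugodegav] → [tugodegav]
3 Cluster Reduction: no change — [tugodegav]
4 t-Assibilation: [tugodegav] → [sugodegav]
Rule 1 changed 2 position(s).

2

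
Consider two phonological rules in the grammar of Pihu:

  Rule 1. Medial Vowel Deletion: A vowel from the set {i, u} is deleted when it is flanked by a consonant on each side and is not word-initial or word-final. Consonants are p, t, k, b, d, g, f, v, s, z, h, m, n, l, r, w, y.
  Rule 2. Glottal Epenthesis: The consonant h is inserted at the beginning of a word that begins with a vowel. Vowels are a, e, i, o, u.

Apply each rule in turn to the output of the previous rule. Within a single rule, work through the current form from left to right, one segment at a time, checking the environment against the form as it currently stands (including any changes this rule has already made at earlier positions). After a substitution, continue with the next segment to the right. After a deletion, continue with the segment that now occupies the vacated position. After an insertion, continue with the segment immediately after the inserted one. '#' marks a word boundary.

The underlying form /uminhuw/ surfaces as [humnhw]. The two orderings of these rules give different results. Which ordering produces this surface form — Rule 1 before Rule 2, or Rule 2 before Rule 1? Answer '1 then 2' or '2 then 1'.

Order 1 then 2:
  1 Medial Vowel Deletion: [uminhuw] → [umnhw]
  2 Glottal Epenthesis: [umnhw] → [humnhw]
  result: [humnhw]
Order 2 then 1:
  2 Glottal Epenthesis: [uminhuw] → [huminhuw]
  1 Medial Vowel Deletion: [huminhuw] → [hmnhw]
  result: [hmnhw]

1 then 2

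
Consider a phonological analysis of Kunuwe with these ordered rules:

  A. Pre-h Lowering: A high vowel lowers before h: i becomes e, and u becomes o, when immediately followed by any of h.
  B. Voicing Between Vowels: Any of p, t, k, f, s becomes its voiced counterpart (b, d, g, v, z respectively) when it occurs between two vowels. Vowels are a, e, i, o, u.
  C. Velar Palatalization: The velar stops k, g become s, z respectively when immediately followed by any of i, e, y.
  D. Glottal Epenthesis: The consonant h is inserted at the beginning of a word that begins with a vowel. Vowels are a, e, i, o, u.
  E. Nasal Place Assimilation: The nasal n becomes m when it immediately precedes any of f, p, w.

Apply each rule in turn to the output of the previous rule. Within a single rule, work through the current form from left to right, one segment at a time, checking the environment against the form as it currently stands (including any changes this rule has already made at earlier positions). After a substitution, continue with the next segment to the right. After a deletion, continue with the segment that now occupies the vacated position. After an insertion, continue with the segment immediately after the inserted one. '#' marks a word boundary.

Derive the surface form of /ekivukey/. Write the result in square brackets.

[hezivuzey]

A Pre-h Lowering: no change — [ekivukey]
B Voicing Between Vowels: [ekivukey] → [egivugey]
C Velar Palatalization: [egivugey] → [ezivuzey]
D Glottal Epenthesis: [ezivuzey] → [hezivuzey]
E Nasal Place Assimilation: no change — [hezivuzey]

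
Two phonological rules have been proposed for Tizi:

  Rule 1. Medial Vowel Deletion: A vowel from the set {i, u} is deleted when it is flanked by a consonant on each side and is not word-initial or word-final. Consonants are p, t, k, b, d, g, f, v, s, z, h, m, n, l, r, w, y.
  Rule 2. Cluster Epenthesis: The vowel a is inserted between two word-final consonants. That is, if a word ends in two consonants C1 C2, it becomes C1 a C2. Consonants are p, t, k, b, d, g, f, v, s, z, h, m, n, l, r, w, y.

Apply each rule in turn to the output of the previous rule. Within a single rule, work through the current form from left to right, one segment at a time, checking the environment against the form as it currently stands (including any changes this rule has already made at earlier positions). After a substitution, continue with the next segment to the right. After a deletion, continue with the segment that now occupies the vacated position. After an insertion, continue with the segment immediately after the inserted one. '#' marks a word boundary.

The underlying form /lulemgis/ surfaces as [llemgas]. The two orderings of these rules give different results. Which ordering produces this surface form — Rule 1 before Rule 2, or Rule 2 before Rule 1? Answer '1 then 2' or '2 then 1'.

1 then 2

Order 1 then 2:
  1 Medial Vowel Deletion: [lulemgis] → [llemgs]
  2 Cluster Epenthesis: [llemgs] → [llemgas]
  result: [llemgas]
Order 2 then 1:
  2 Cluster Epenthesis: no change — [lulemgis]
  1 Medial Vowel Deletion: [lulemgis] → [llemgs]
  result: [llemgs]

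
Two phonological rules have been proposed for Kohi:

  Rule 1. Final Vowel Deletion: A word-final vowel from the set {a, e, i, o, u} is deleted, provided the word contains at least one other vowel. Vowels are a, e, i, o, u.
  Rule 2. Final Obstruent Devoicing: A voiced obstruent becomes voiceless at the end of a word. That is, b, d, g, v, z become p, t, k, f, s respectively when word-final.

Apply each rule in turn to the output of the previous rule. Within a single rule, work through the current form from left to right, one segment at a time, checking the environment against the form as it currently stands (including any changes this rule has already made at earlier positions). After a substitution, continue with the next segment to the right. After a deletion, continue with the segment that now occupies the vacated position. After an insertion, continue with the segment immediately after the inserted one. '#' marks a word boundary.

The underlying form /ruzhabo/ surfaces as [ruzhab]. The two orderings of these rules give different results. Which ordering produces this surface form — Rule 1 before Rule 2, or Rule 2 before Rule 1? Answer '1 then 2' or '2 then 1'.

2 then 1

Order 1 then 2:
  1 Final Vowel Deletion: [ruzhabo] → [ruzhab]
  2 Final Obstruent Devoicing: [ruzhab] → [ruzhap]
  result: [ruzhap]
Order 2 then 1:
  2 Final Obstruent Devoicing: no change — [ruzhabo]
  1 Final Vowel Deletion: [ruzhabo] → [ruzhab]
  result: [ruzhab]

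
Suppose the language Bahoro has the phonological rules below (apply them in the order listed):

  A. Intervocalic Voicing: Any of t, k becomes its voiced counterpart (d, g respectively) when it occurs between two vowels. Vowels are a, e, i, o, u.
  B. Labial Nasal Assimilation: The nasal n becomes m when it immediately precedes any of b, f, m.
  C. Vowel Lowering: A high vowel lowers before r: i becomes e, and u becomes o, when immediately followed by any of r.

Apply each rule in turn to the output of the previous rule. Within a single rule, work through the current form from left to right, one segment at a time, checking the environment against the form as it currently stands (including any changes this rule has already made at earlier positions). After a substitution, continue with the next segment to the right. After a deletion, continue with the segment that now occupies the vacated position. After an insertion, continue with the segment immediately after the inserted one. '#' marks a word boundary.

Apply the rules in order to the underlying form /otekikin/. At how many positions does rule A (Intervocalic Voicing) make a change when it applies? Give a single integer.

A Intervocalic Voicing: [otekikin] → [odegigin]
B Labial Nasal Assimilation: no change — [odegigin]
C Vowel Lowering: no change — [odegigin]
Rule A changed 3 position(s).

3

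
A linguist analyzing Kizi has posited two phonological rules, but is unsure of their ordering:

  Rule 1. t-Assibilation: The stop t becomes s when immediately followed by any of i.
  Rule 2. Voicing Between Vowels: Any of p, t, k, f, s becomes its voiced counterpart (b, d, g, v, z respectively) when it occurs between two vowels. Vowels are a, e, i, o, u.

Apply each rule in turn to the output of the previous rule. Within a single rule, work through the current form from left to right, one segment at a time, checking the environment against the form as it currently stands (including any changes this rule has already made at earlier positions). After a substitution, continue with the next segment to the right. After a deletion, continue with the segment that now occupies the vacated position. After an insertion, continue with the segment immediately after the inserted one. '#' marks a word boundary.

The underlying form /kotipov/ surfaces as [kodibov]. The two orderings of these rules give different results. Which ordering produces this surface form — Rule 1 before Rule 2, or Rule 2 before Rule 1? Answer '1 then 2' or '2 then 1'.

Order 1 then 2:
  1 t-Assibilation: [kotipov] → [kosipov]
  2 Voicing Between Vowels: [kosipov] → [kozibov]
  result: [kozibov]
Order 2 then 1:
  2 Voicing Between Vowels: [kotipov] → [kodibov]
  1 t-Assibilation: no change — [kodibov]
  result: [kodibov]

2 then 1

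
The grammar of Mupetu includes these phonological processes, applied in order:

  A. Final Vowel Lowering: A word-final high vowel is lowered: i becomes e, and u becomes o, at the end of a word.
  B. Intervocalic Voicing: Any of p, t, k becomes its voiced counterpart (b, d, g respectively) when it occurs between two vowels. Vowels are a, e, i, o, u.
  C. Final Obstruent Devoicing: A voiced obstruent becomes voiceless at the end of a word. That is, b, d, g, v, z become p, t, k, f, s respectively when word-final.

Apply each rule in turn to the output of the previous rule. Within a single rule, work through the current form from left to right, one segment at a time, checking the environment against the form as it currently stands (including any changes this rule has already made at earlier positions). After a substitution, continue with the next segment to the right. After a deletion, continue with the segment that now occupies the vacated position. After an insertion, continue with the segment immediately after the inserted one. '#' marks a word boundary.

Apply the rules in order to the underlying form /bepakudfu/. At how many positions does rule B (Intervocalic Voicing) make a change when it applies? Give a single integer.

A Final Vowel Lowering: [bepakudfu] → [bepakudfo]
B Intervocalic Voicing: [bepakudfo] → [bebagudfo]
C Final Obstruent Devoicing: no change — [bebagudfo]
Rule B changed 2 position(s).

2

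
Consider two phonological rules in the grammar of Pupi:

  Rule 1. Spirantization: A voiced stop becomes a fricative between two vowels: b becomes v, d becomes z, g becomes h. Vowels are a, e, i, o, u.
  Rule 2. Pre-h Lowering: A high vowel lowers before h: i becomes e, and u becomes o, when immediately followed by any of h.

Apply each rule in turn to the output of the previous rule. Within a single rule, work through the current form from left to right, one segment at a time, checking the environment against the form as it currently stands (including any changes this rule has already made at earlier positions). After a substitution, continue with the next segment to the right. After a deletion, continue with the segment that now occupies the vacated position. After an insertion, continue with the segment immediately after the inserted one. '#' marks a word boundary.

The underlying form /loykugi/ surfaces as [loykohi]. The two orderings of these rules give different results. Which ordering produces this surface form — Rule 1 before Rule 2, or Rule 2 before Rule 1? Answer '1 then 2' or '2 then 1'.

1 then 2

Order 1 then 2:
  1 Spirantization: [loykugi] → [loykuhi]
  2 Pre-h Lowering: [loykuhi] → [loykohi]
  result: [loykohi]
Order 2 then 1:
  2 Pre-h Lowering: no change — [loykugi]
  1 Spirantization: [loykugi] → [loykuhi]
  result: [loykuhi]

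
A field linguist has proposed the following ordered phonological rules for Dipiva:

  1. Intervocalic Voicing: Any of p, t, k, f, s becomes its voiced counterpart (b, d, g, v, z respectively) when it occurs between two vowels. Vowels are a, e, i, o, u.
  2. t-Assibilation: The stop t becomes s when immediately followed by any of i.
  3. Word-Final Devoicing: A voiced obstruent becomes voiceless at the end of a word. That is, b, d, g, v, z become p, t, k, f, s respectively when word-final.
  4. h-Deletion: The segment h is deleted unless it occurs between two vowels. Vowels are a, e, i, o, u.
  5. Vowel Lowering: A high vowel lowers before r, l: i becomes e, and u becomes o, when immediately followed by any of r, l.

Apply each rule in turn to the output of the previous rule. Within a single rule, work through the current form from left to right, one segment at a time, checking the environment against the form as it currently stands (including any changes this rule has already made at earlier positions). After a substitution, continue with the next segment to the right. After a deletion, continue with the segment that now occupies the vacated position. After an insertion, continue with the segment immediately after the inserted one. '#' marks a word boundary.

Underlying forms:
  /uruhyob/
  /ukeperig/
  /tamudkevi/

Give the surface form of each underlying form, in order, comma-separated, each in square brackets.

[oruyop], [ugeberik], [tamudkevi]

/uruhyob/:
  1 Intervocalic Voicing: no change — [uruhyob]
  2 t-Assibilation: no change — [uruhyob]
  3 Word-Final Devoicing: [uruhyob] → [uruhyop]
  4 h-Deletion: [uruhyop] → [uruyop]
  5 Vowel Lowering: [uruyop] → [oruyop]
/ukeperig/:
  1 Intervocalic Voicing: [ukeperig] → [ugeberig]
  2 t-Assibilation: no change — [ugeberig]
  3 Word-Final Devoicing: [ugeberig] → [ugeberik]
  4 h-Deletion: no change — [ugeberik]
  5 Vowel Lowering: no change — [ugeberik]
/tamudkevi/:
  1 Intervocalic Voicing: no change — [tamudkevi]
  2 t-Assibilation: no change — [tamudkevi]
  3 Word-Final Devoicing: no change — [tamudkevi]
  4 h-Deletion: no change — [tamudkevi]
  5 Vowel Lowering: no change — [tamudkevi]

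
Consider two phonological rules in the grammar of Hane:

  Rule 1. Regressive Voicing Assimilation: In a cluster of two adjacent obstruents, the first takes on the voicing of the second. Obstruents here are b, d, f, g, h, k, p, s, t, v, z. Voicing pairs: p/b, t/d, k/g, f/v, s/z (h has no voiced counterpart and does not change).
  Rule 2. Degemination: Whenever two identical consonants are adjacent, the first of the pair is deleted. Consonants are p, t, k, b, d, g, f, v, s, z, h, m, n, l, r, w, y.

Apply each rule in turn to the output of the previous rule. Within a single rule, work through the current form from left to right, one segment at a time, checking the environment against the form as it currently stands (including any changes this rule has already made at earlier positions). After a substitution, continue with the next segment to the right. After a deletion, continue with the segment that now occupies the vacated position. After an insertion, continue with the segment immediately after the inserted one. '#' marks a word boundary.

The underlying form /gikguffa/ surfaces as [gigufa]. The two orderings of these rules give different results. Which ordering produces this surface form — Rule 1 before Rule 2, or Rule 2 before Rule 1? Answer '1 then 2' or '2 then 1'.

Order 1 then 2:
  1 Regressive Voicing Assimilation: [gikguffa] → [gigguffa]
  2 Degemination: [gigguffa] → [gigufa]
  result: [gigufa]
Order 2 then 1:
  2 Degemination: [gikguffa] → [gikgufa]
  1 Regressive Voicing Assimilation: [gikgufa] → [giggufa]
  result: [giggufa]

1 then 2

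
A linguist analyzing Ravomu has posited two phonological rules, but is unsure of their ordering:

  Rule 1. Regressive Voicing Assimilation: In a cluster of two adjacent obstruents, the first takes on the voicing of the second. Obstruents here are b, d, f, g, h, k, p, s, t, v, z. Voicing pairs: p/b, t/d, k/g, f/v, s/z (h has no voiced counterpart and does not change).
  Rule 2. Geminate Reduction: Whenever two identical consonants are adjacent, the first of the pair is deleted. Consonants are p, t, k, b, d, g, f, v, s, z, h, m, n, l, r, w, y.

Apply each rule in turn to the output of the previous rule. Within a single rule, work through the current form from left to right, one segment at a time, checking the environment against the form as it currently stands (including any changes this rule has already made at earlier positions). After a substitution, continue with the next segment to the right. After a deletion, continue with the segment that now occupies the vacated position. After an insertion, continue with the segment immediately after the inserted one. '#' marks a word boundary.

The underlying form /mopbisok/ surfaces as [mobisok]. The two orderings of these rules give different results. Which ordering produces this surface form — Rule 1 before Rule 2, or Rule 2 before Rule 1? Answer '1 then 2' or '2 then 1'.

Order 1 then 2:
  1 Regressive Voicing Assimilation: [mopbisok] → [mobbisok]
  2 Geminate Reduction: [mobbisok] → [mobisok]
  result: [mobisok]
Order 2 then 1:
  2 Geminate Reduction: no change — [mopbisok]
  1 Regressive Voicing Assimilation: [mopbisok] → [mobbisok]
  result: [mobbisok]

1 then 2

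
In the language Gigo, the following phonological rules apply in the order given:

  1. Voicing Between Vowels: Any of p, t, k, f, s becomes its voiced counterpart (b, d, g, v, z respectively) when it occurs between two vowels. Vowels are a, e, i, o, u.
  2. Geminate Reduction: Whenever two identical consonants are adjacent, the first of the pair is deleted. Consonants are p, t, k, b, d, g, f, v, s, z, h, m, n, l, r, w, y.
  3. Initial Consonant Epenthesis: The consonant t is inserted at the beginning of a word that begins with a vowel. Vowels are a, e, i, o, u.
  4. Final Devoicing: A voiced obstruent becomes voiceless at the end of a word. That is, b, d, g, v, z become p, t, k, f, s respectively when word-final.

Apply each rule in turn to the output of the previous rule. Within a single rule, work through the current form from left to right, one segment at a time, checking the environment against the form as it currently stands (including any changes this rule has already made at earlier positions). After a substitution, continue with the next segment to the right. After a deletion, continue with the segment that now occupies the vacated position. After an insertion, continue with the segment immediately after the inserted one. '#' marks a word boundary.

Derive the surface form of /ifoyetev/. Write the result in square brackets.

1 Voicing Between Vowels: [ifoyetev] → [ivoyedev]
2 Geminate Reduction: no change — [ivoyedev]
3 Initial Consonant Epenthesis: [ivoyedev] → [tivoyedev]
4 Final Devoicing: [tivoyedev] → [tivoyedef]

[tivoyedef]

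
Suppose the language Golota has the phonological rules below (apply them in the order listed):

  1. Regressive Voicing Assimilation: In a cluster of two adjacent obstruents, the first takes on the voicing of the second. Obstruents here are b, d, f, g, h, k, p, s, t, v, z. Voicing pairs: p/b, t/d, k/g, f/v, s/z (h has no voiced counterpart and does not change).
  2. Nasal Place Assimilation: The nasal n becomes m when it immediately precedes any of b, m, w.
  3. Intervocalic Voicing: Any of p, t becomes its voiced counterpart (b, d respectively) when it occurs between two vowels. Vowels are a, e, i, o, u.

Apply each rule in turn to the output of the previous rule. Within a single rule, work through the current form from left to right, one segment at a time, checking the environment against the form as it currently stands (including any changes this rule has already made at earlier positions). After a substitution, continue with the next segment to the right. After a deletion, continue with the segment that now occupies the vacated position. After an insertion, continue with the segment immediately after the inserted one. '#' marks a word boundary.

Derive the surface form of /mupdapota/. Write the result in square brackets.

1 Regressive Voicing Assimilation: [mupdapota] → [mubdapota]
2 Nasal Place Assimilation: no change — [mubdapota]
3 Intervocalic Voicing: [mubdapota] → [mubdaboda]

[mubdaboda]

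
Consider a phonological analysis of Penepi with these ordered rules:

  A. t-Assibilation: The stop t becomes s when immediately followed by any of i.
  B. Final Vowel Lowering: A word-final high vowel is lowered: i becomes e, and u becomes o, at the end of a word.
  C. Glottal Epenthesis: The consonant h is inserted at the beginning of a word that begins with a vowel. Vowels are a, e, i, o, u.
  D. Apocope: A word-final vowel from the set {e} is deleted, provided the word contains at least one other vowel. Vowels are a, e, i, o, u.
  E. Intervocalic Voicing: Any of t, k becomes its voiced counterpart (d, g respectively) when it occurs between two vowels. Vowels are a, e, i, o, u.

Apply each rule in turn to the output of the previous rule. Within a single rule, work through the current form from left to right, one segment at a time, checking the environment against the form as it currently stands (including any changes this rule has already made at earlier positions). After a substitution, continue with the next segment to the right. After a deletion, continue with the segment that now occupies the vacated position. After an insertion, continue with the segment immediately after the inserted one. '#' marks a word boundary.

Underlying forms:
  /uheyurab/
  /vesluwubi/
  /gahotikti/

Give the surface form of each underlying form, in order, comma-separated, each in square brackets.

[huheyurab], [vesluwub], [gahosiks]

/uheyurab/:
  A t-Assibilation: no change — [uheyurab]
  B Final Vowel Lowering: no change — [uheyurab]
  C Glottal Epenthesis: [uheyurab] → [huheyurab]
  D Apocope: no change — [huheyurab]
  E Intervocalic Voicing: no change — [huheyurab]
/vesluwubi/:
  A t-Assibilation: no change — [vesluwubi]
  B Final Vowel Lowering: [vesluwubi] → [vesluwube]
  C Glottal Epenthesis: no change — [vesluwube]
  D Apocope: [vesluwube] → [vesluwub]
  E Intervocalic Voicing: no change — [vesluwub]
/gahotikti/:
  A t-Assibilation: [gahotikti] → [gahosiksi]
  B Final Vowel Lowering: [gahosiksi] → [gahosikse]
  C Glottal Epenthesis: no change — [gahosikse]
  D Apocope: [gahosikse] → [gahosiks]
  E Intervocalic Voicing: no change — [gahosiks]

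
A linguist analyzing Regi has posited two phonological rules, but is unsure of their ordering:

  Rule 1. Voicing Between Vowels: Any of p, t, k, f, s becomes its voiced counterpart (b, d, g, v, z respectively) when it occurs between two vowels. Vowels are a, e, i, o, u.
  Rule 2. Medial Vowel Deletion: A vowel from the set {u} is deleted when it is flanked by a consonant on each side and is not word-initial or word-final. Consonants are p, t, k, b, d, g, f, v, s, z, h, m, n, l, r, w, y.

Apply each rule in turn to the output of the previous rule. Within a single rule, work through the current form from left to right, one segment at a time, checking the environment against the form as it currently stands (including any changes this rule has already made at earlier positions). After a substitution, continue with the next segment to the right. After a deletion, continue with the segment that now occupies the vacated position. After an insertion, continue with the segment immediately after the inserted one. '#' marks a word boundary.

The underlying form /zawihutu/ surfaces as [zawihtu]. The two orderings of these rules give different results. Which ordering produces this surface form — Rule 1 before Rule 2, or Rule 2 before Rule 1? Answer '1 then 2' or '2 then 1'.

2 then 1

Order 1 then 2:
  1 Voicing Between Vowels: [zawihutu] → [zawihudu]
  2 Medial Vowel Deletion: [zawihudu] → [zawihdu]
  result: [zawihdu]
Order 2 then 1:
  2 Medial Vowel Deletion: [zawihutu] → [zawihtu]
  1 Voicing Between Vowels: no change — [zawihtu]
  result: [zawihtu]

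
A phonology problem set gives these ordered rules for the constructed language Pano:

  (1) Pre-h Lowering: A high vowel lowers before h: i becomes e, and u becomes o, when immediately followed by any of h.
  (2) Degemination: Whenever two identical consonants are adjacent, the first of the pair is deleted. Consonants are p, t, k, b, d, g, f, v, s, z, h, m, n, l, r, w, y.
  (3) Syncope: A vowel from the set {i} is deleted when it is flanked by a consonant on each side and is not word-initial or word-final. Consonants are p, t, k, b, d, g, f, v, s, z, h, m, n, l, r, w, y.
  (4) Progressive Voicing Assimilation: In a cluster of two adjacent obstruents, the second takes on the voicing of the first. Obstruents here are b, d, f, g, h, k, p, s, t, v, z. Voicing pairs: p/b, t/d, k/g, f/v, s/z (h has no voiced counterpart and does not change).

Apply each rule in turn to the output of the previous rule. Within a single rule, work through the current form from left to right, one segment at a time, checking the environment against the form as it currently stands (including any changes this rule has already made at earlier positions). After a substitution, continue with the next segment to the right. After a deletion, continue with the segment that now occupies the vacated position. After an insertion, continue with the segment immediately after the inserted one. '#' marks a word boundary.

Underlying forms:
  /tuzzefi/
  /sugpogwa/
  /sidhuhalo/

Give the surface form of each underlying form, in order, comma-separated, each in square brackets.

/tuzzefi/:
  (1) Pre-h Lowering: no change — [tuzzefi]
  (2) Degemination: [tuzzefi] → [tuzefi]
  (3) Syncope: no change — [tuzefi]
  (4) Progressive Voicing Assimilation: no change — [tuzefi]
/sugpogwa/:
  (1) Pre-h Lowering: no change — [sugpogwa]
  (2) Degemination: no change — [sugpogwa]
  (3) Syncope: no change — [sugpogwa]
  (4) Progressive Voicing Assimilation: [sugpogwa] → [sugbogwa]
/sidhuhalo/:
  (1) Pre-h Lowering: [sidhuhalo] → [sidhohalo]
  (2) Degemination: no change — [sidhohalo]
  (3) Syncope: [sidhohalo] → [sdhohalo]
  (4) Progressive Voicing Assimilation: [sdhohalo] → [sthohalo]

[tuzefi], [sugbogwa], [sthohalo]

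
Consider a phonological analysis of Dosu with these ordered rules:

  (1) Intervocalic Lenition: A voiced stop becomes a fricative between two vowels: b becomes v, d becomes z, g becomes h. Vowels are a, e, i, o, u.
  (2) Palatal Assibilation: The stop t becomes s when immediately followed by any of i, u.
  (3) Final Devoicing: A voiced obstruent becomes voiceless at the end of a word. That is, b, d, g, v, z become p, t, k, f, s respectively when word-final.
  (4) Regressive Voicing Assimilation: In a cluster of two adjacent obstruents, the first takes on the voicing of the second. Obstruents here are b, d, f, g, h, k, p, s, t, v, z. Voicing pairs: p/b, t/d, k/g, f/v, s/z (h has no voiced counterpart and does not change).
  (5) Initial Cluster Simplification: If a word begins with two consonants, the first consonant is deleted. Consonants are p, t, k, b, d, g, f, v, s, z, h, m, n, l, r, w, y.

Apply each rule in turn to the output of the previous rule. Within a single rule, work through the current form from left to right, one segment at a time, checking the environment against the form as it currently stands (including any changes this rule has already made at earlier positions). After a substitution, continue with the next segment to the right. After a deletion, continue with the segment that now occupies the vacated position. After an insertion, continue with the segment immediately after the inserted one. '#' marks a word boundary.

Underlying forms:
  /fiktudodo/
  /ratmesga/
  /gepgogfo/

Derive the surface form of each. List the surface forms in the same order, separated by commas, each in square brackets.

/fiktudodo/:
  (1) Intervocalic Lenition: [fiktudodo] → [fiktuzozo]
  (2) Palatal Assibilation: [fiktuzozo] → [fiksuzozo]
  (3) Final Devoicing: no change — [fiksuzozo]
  (4) Regressive Voicing Assimilation: no change — [fiksuzozo]
  (5) Initial Cluster Simplification: no change — [fiksuzozo]
/ratmesga/:
  (1) Intervocalic Lenition: no change — [ratmesga]
  (2) Palatal Assibilation: no change — [ratmesga]
  (3) Final Devoicing: no change — [ratmesga]
  (4) Regressive Voicing Assimilation: [ratmesga] → [ratmezga]
  (5) Initial Cluster Simplification: no change — [ratmezga]
/gepgogfo/:
  (1) Intervocalic Lenition: no change — [gepgogfo]
  (2) Palatal Assibilation: no change — [gepgogfo]
  (3) Final Devoicing: no change — [gepgogfo]
  (4) Regressive Voicing Assimilation: [gepgogfo] → [gebgokfo]
  (5) Initial Cluster Simplification: no change — [gebgokfo]

[fiksuzozo], [ratmezga], [gebgokfo]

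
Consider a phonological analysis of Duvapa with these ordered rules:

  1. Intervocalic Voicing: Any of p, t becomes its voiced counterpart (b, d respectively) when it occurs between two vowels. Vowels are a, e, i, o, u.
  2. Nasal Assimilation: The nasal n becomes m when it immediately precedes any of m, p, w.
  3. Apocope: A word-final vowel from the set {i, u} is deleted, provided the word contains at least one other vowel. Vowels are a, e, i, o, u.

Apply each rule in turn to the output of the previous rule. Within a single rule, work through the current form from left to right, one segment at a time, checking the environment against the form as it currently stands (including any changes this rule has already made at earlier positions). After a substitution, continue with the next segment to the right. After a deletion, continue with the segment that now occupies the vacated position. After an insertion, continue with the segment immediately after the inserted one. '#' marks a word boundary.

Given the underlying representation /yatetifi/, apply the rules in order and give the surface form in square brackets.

[yadedif]

1 Intervocalic Voicing: [yatetifi] → [yadedifi]
2 Nasal Assimilation: no change — [yadedifi]
3 Apocope: [yadedifi] → [yadedif]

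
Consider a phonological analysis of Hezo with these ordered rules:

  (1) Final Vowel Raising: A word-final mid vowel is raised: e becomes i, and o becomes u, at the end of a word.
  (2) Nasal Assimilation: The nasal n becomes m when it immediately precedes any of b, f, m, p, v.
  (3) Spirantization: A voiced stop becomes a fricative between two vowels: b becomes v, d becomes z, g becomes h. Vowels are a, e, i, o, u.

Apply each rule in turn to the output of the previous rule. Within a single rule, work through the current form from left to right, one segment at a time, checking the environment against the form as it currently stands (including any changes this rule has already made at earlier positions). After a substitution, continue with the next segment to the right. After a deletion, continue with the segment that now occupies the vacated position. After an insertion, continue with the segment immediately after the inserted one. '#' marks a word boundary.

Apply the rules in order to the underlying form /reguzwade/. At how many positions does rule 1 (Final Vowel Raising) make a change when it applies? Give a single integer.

(1) Final Vowel Raising: [reguzwade] → [reguzwadi]
(2) Nasal Assimilation: no change — [reguzwadi]
(3) Spirantization: [reguzwadi] → [rehuzwazi]
Rule 1 changed 1 position(s).

1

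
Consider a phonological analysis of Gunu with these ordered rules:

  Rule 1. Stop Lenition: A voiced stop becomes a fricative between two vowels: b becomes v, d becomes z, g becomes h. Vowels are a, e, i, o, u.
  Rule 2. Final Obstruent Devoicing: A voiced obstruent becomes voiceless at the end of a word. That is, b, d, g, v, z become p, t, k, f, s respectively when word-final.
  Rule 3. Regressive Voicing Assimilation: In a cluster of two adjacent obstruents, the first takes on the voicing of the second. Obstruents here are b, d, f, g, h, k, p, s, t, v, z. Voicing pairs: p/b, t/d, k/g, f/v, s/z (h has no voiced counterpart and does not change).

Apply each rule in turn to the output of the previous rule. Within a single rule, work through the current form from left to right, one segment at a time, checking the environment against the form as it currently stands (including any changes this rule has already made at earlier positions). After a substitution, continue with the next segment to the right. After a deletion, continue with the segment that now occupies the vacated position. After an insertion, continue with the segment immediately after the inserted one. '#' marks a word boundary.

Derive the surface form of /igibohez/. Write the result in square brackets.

[ihivohes]

Rule 1 Stop Lenition: [igibohez] → [ihivohez]
Rule 2 Final Obstruent Devoicing: [ihivohez] → [ihivohes]
Rule 3 Regressive Voicing Assimilation: no change — [ihivohes]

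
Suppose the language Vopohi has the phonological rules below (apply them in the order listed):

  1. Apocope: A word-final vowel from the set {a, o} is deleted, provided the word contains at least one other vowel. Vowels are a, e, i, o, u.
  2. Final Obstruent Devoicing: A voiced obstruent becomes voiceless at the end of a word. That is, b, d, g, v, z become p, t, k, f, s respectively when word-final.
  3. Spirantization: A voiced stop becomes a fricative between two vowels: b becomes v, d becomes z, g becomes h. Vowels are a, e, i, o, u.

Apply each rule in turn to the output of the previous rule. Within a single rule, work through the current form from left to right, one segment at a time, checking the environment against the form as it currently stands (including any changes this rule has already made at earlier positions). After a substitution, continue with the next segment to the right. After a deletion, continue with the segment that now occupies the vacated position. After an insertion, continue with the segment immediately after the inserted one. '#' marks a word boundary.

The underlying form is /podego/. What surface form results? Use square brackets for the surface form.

[pozek]

1 Apocope: [podego] → [podeg]
2 Final Obstruent Devoicing: [podeg] → [podek]
3 Spirantization: [podek] → [pozek]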